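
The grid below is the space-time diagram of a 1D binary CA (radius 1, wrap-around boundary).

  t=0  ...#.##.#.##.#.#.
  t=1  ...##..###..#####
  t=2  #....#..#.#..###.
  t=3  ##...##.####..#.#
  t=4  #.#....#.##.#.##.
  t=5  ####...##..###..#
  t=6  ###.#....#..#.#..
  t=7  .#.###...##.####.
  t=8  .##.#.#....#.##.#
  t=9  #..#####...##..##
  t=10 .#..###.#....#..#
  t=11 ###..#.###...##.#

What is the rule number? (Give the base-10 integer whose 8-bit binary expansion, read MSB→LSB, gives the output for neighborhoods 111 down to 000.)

180

  ### -> #   bit 7 = 1  t=1,i=8
  ##. -> .   bit 6 = 0  t=0,i=6
  #.# -> #   bit 5 = 1  t=0,i=4
  #.. -> #   bit 4 = 1  t=0,i=16
  .## -> .   bit 3 = 0  t=0,i=5
  .#. -> #   bit 2 = 1  t=0,i=3
  ..# -> .   bit 1 = 0  t=0,i=2
  ... -> .   bit 0 = 0  t=0,i=0
  bits 10110100 = 180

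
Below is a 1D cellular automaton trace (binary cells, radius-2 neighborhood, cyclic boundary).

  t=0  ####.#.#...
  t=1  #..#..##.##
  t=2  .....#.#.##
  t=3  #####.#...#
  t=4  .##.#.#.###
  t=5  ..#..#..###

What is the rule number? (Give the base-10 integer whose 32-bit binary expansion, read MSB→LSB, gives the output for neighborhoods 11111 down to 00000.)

  [31] ##### => #  t=3,i=1
  [30] ####. => .  t=0,i=2
  [29] ###.# => #  t=0,i=3
  [28] ###.. => .  t=1,i=0
  [27] ##.## => .  t=1,i=8
  [26] ##.#. => .  t=0,i=4
  [25] ##..# => .  t=1,i=1
  [24] ##... => #  t=2,i=0
  [23] #.### => #  t=1,i=9
  [22] #.##. => .  t=2,i=9
  [21] #.#.# => .  t=0,i=5
  [20] #.#.. => #  t=0,i=7
  [19] #..## => #  t=1,i=5
  [18] #..#. => .  t=1,i=2
  [17] #...# => #  t=0,i=9
  [16] #.... => #  t=2,i=1
  [15] .#### => .  t=0,i=1
  [14] .###. => #  t=1,i=10
  [13] .##.# => #  t=1,i=7
  [12] .##.. => #  t=2,i=10
  [11] .#.## => .  t=2,i=8
  [10] .#.#. => #  t=0,i=6
  [9] .#..# => .  t=1,i=4
  [8] .#... => .  t=0,i=8
  [7] ..### => #  t=0,i=0
  [6] ..##. => .  t=1,i=6
  [5] ..#.# => .  t=2,i=5
  [4] ..#.. => .  t=1,i=3
  [3] ...## => #  t=0,i=10
  [2] ...#. => #  t=2,i=4
  [1] ....# => #  t=2,i=3
  [0] ..... => #  t=2,i=2
  bits 10100001100110110111010010001111 = 2711319695

2711319695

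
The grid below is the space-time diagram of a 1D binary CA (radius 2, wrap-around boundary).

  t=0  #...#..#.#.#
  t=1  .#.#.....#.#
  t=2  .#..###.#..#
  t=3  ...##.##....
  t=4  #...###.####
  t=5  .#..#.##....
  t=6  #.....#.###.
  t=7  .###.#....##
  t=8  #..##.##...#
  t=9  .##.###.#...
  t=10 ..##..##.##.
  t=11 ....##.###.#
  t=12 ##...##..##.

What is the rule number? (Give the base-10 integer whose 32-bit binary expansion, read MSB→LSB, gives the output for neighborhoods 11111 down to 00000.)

  ##### -> .   bit 31 = 0  t=4,i=10
  ####. -> .   bit 30 = 0  t=4,i=11
  ###.# -> #   bit 29 = 1  t=2,i=6
  ###.. -> .   bit 28 = 0  t=4,i=0
  ##.## -> #   bit 27 = 1  t=3,i=5
  ##.#. -> #   bit 26 = 1  t=2,i=7
  ##..# -> #   bit 25 = 1  t=8,i=1
  ##... -> #   bit 24 = 1  t=0,i=1
  #.### -> .   bit 23 = 0  t=4,i=8
  #.##. -> #   bit 22 = 1  t=0,i=11
  #.#.# -> #   bit 21 = 1  t=0,i=9
  #.#.. -> .   bit 20 = 0  t=1,i=3
  #..## -> #   bit 19 = 1  t=2,i=3
  #..#. -> .   bit 18 = 0  t=0,i=6
  #...# -> .   bit 17 = 0  t=0,i=2
  #.... -> #   bit 16 = 1  t=1,i=5
  .#### -> .   bit 15 = 0  t=4,i=9
  .###. -> .   bit 14 = 0  t=2,i=5
  .##.# -> #   bit 13 = 1  t=3,i=4
  .##.. -> .   bit 12 = 0  t=0,i=0
  .#.## -> .   bit 11 = 0  t=0,i=10
  .#.#. -> .   bit 10 = 0  t=0,i=8
  .#..# -> .   bit 9 = 0  t=0,i=5
  .#... -> #   bit 8 = 1  t=1,i=4
  ..### -> #   bit 7 = 1  t=2,i=4
  ..##. -> .   bit 6 = 0  t=3,i=3
  ..#.# -> .   bit 5 = 0  t=0,i=7
  ..#.. -> .   bit 4 = 0  t=0,i=4
  ...## -> .   bit 3 = 0  t=3,i=2
  ...#. -> #   bit 2 = 1  t=0,i=3
  ....# -> .   bit 1 = 0  t=1,i=7
  ..... -> #   bit 0 = 1  t=1,i=6
  bits 00101111011010010010000110000101 = 795419013

795419013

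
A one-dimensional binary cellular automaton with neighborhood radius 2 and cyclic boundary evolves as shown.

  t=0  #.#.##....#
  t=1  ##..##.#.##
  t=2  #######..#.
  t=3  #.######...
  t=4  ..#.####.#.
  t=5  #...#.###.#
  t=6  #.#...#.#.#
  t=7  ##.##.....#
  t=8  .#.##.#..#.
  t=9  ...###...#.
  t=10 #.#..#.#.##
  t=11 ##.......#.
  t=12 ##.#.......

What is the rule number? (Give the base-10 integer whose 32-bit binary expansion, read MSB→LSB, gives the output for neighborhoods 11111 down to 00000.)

  #####|#  b31=1 t=2,i=2
  ####.|#  b30=1 t=1,i=0
  ###.#|#  b29=1 t=4,i=7
  ###..|#  b28=1 t=1,i=1
  ##.##|.  b27=0 t=5,i=9
  ##.#.|#  b26=1 t=0,i=1
  ##..#|#  b25=1 t=1,i=2
  ##...|.  b24=0 t=0,i=6
  #.###|#  b23=1 t=1,i=9
  #.##.|#  b22=1 t=0,i=4
  #.#.#|.  b21=0 t=0,i=2
  #.#..|.  b20=0 t=4,i=9
  #..##|#  b19=1 t=1,i=3
  #..#.|.  b18=0 t=2,i=8
  #...#|#  b17=1 t=3,i=9
  #....|#  b16=1 t=0,i=7
  .####|.  b15=0 t=1,i=10
  .###.|.  b14=0 t=5,i=7
  .##.#|#  b13=1 t=0,i=0
  .##..|#  b12=1 t=0,i=5
  .#.##|.  b11=0 t=0,i=3
  .#.#.|.  b10=0 t=6,i=7
  .#..#|.  b9=0 t=8,i=7
  .#...|#  b8=1 t=4,i=10
  ..###|.  b7=0 t=7,i=10
  ..##.|#  b6=1 t=0,i=10
  ..#.#|.  b5=0 t=2,i=9
  ..#..|#  b4=1 t=8,i=9
  ...##|#  b3=1 t=0,i=9
  ...#.|.  b2=0 t=3,i=10
  ....#|.  b1=0 t=0,i=8
  .....|.  b0=0 t=7,i=7
  bits 11110110110010110011000101011000 = 4140511576

4140511576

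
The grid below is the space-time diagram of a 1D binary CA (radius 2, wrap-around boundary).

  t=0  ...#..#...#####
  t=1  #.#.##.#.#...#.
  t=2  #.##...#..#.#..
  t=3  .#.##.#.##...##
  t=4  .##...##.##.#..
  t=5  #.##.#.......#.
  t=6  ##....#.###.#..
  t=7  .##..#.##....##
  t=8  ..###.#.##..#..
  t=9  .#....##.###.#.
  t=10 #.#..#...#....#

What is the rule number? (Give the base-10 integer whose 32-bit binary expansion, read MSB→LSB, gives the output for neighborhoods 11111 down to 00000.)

  nb #####: next=.  (t=0,i=12, bit31=0)
  nb ####.: next=#  (t=0,i=13, bit30=1)
  nb ###.#: next=.  (t=6,i=10, bit29=0)
  nb ###..: next=.  (t=0,i=14, bit28=0)
  nb ##.##: next=.  (t=4,i=8, bit27=0)
  nb ##.#.: next=.  (t=1,i=6, bit26=0)
  nb ##..#: next=#  (t=7,i=3, bit25=1)
  nb ##...: next=#  (t=0,i=0, bit24=1)
  nb #.###: next=#  (t=6,i=8, bit23=1)
  nb #.##.: next=.  (t=1,i=4, bit22=0)
  nb #.#.#: next=#  (t=1,i=0, bit21=1)
  nb #.#..: next=.  (t=1,i=9, bit20=0)
  nb #..##: next=#  (t=6,i=14, bit19=1)
  nb #..#.: next=#  (t=0,i=5, bit18=1)
  nb #...#: next=.  (t=0,i=1, bit17=0)
  nb #....: next=.  (t=5,i=7, bit16=0)
  nb .####: next=.  (t=0,i=11, bit15=0)
  nb .###.: next=.  (t=6,i=9, bit14=0)
  nb .##.#: next=.  (t=1,i=5, bit13=0)
  nb .##..: next=#  (t=2,i=3, bit12=1)
  nb .#.##: next=#  (t=1,i=3, bit11=1)
  nb .#.#.: next=.  (t=1,i=1, bit10=0)
  nb .#..#: next=#  (t=0,i=4, bit9=1)
  nb .#...: next=#  (t=0,i=7, bit8=1)
  nb ..###: next=.  (t=0,i=10, bit7=0)
  nb ..##.: next=.  (t=3,i=13, bit6=0)
  nb ..#.#: next=.  (t=1,i=13, bit5=0)
  nb ..#..: next=.  (t=0,i=3, bit4=0)
  nb ...##: next=#  (t=0,i=9, bit3=1)
  nb ...#.: next=#  (t=0,i=2, bit2=1)
  nb ....#: next=.  (t=5,i=11, bit1=0)
  nb .....: next=#  (t=5,i=8, bit0=1)
  bits 01000011101011000001101100001101 = 1135352589

1135352589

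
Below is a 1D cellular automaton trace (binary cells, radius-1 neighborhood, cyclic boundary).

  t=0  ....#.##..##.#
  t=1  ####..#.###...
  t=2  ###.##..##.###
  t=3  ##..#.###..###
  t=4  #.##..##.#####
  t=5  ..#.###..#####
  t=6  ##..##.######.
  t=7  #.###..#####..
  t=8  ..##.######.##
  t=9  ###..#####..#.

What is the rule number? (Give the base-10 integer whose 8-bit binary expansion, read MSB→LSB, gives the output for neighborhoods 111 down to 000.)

  ###|#  b7=1 t=1,i=1
  ##.|.  b6=0 t=0,i=7
  #.#|.  b5=0 t=0,i=5
  #..|#  b4=1 t=0,i=0
  .##|#  b3=1 t=0,i=6
  .#.|.  b2=0 t=0,i=4
  ..#|#  b1=1 t=0,i=3
  ...|#  b0=1 t=0,i=1
  bits 10011011 = 155

155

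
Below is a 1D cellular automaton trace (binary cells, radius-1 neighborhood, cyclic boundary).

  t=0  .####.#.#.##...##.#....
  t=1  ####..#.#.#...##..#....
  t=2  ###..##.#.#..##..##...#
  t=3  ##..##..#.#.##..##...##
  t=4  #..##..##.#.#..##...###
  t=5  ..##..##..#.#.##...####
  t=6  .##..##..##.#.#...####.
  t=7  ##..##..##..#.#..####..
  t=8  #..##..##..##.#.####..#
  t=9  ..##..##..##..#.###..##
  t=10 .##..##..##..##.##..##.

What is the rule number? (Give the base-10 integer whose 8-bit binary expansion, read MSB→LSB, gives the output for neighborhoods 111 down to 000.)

142

  nb ###: next=#  (t=0,i=2, bit7=1)
  nb ##.: next=.  (t=0,i=4, bit6=0)
  nb #.#: next=.  (t=0,i=5, bit5=0)
  nb #..: next=.  (t=0,i=12, bit4=0)
  nb .##: next=#  (t=0,i=1, bit3=1)
  nb .#.: next=#  (t=0,i=6, bit2=1)
  nb ..#: next=#  (t=0,i=0, bit1=1)
  nb ...: next=.  (t=0,i=13, bit0=0)
  bits 10001110 = 142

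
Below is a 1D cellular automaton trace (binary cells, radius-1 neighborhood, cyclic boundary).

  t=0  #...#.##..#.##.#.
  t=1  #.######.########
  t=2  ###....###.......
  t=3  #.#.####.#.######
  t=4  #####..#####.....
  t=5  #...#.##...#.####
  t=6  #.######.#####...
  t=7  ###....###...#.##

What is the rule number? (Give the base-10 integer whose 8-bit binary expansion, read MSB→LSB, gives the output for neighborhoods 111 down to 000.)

  nb ###: next=.  (t=1,i=3, bit7=0)
  nb ##.: next=#  (t=0,i=7, bit6=1)
  nb #.#: next=#  (t=0,i=5, bit5=1)
  nb #..: next=.  (t=0,i=1, bit4=0)
  nb .##: next=#  (t=0,i=6, bit3=1)
  nb .#.: next=#  (t=0,i=0, bit2=1)
  nb ..#: next=#  (t=0,i=3, bit1=1)
  nb ...: next=#  (t=0,i=2, bit0=1)
  bits 01101111 = 111

111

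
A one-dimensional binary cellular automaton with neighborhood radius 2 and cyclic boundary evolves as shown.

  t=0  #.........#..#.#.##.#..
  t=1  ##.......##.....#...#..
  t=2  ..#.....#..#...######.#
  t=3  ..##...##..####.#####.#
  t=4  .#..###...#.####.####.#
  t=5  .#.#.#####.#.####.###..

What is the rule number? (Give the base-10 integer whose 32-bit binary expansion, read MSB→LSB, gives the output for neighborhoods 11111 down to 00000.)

  nb #####: next=#  (t=2,i=17, bit31=1)
  nb ####.: next=#  (t=2,i=19, bit30=1)
  nb ###.#: next=#  (t=2,i=20, bit29=1)
  nb ###..: next=#  (t=4,i=6, bit28=1)
  nb ##.##: next=#  (t=3,i=15, bit27=1)
  nb ##.#.: next=.  (t=0,i=19, bit26=0)
  nb ##..#: next=.  (t=3,i=9, bit25=0)
  nb ##...: next=#  (t=1,i=2, bit24=1)
  nb #.###: next=.  (t=3,i=16, bit23=0)
  nb #.##.: next=.  (t=0,i=17, bit22=0)
  nb #.#.#: next=.  (t=0,i=15, bit21=0)
  nb #.#..: next=#  (t=0,i=20, bit20=1)
  nb #..##: next=#  (t=1,i=22, bit19=1)
  nb #..#.: next=.  (t=0,i=12, bit18=0)
  nb #...#: next=#  (t=1,i=18, bit17=1)
  nb #....: next=.  (t=0,i=2, bit16=0)
  nb .####: next=#  (t=2,i=16, bit15=1)
  nb .###.: next=#  (t=4,i=5, bit14=1)
  nb .##.#: next=.  (t=0,i=18, bit13=0)
  nb .##..: next=.  (t=1,i=1, bit12=0)
  nb .#.##: next=#  (t=0,i=16, bit11=1)
  nb .#.#.: next=.  (t=0,i=14, bit10=0)
  nb .#..#: next=.  (t=0,i=11, bit9=0)
  nb .#...: next=#  (t=0,i=1, bit8=1)
  nb ..###: next=.  (t=2,i=15, bit7=0)
  nb ..##.: next=.  (t=1,i=0, bit6=0)
  nb ..#.#: next=.  (t=0,i=13, bit5=0)
  nb ..#..: next=#  (t=0,i=0, bit4=1)
  nb ...##: next=#  (t=1,i=8, bit3=1)
  nb ...#.: next=#  (t=0,i=9, bit2=1)
  nb ....#: next=.  (t=0,i=8, bit1=0)
  nb .....: next=.  (t=0,i=3, bit0=0)
  bits 11111001000110101100100100011100 = 4179282204

4179282204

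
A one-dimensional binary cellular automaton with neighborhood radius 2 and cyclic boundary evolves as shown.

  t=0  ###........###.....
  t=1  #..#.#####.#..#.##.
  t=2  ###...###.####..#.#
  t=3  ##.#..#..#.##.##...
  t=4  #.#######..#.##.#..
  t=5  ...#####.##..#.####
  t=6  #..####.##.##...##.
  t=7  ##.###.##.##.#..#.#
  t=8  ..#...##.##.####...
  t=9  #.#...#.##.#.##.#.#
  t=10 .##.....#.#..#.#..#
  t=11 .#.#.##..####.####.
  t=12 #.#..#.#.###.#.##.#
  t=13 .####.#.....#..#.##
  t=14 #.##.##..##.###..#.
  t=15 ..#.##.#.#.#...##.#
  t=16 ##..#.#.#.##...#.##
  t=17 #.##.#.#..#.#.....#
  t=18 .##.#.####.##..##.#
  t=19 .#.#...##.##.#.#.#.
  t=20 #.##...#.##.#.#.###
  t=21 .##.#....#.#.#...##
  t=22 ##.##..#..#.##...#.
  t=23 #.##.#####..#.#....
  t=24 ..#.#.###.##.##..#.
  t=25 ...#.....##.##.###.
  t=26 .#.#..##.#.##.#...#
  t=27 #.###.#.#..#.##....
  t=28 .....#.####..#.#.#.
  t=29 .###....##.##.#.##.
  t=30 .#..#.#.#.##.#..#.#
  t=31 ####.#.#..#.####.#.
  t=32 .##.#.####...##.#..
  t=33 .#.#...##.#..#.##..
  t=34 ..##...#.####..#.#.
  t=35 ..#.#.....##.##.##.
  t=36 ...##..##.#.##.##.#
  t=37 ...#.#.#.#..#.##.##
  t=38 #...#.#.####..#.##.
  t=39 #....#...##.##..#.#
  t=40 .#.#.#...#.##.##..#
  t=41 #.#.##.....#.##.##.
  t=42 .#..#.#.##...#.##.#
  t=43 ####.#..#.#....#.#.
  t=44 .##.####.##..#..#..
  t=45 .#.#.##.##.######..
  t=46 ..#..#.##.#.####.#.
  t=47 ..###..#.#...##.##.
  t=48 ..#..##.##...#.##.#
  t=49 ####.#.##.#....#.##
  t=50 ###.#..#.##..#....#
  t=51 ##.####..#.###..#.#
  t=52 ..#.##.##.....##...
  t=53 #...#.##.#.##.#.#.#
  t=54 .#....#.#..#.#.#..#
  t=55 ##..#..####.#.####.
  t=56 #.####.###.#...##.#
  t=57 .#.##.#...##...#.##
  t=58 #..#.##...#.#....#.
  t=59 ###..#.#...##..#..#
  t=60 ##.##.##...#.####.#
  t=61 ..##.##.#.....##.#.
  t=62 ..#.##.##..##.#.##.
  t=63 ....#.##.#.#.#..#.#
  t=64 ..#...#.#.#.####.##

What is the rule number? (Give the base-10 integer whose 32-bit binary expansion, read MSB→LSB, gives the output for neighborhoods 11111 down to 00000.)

  [31] ##### => #  t=1,i=7
  [30] ####. => #  t=1,i=8
  [29] ###.# => .  t=1,i=9
  [28] ###.. => .  t=0,i=2
  [27] ##.## => #  t=2,i=9
  [26] ##.#. => #  t=1,i=10
  [25] ##..# => #  t=2,i=14
  [24] ##... => #  t=0,i=3
  [23] #.### => .  t=1,i=5
  [22] #.##. => #  t=1,i=16
  [21] #.#.# => .  t=9,i=11
  [20] #.#.. => #  t=1,i=0
  [19] #..## => .  t=6,i=2
  [18] #..#. => #  t=1,i=2
  [17] #...# => .  t=2,i=4
  [16] #.... => .  t=0,i=4
  [15] .#### => #  t=1,i=6
  [14] .###. => .  t=0,i=1
  [13] .##.# => .  t=1,i=17
  [12] .##.. => .  t=3,i=15
  [11] .#.## => .  t=1,i=4
  [10] .#.#. => #  t=10,i=9
  [9] .#..# => #  t=1,i=1
  [8] .#... => .  t=8,i=3
  [7] ..### => #  t=0,i=0
  [6] ..##. => #  t=3,i=0
  [5] ..#.# => .  t=1,i=3
  [4] ..#.. => #  t=3,i=6
  [3] ...## => .  t=0,i=10
  [2] ...#. => .  t=8,i=1
  [1] ....# => #  t=0,i=9
  [0] ..... => #  t=0,i=5
  bits 11001111010101001000011011010011 = 3478423251

3478423251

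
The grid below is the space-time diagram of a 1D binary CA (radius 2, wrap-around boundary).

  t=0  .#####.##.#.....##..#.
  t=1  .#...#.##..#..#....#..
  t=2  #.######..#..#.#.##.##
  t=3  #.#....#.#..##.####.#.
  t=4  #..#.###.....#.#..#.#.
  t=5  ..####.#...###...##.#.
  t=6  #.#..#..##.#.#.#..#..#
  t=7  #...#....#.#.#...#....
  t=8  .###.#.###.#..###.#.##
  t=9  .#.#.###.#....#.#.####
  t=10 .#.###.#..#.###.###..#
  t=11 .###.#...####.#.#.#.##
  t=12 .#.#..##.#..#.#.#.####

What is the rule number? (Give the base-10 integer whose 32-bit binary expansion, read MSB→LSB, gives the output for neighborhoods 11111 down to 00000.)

820390310

  ##### -> .   bit 31 = 0  t=0,i=3
  ####. -> .   bit 30 = 0  t=0,i=4
  ###.# -> #   bit 29 = 1  t=0,i=5
  ###.. -> #   bit 28 = 1  t=2,i=7
  ##.## -> .   bit 27 = 0  t=0,i=6
  ##.#. -> .   bit 26 = 0  t=0,i=9
  ##..# -> .   bit 25 = 0  t=0,i=18
  ##... -> .   bit 24 = 0  t=4,i=8
  #.### -> #   bit 23 = 1  t=2,i=2
  #.##. -> #   bit 22 = 1  t=0,i=7
  #.#.# -> #   bit 21 = 1  t=2,i=15
  #.#.. -> .   bit 20 = 0  t=0,i=10
  #..## -> .   bit 19 = 0  t=0,i=0
  #..#. -> #   bit 18 = 1  t=0,i=19
  #...# -> #   bit 17 = 1  t=1,i=3
  #.... -> .   bit 16 = 0  t=0,i=12
  .#### -> .   bit 15 = 0  t=0,i=2
  .###. -> .   bit 14 = 0  t=2,i=21
  .##.# -> #   bit 13 = 1  t=0,i=8
  .##.. -> .   bit 12 = 0  t=0,i=17
  .#.## -> #   bit 11 = 1  t=1,i=6
  .#.#. -> .   bit 10 = 0  t=2,i=14
  .#..# -> .   bit 9 = 0  t=0,i=21
  .#... -> #   bit 8 = 1  t=0,i=11
  ..### -> #   bit 7 = 1  t=0,i=1
  ..##. -> .   bit 6 = 0  t=0,i=16
  ..#.# -> #   bit 5 = 1  t=1,i=5
  ..#.. -> .   bit 4 = 0  t=0,i=20
  ...## -> .   bit 3 = 0  t=0,i=15
  ...#. -> #   bit 2 = 1  t=1,i=0
  ....# -> #   bit 1 = 1  t=0,i=14
  ..... -> .   bit 0 = 0  t=0,i=13
  bits 00110000111001100010100110100110 = 820390310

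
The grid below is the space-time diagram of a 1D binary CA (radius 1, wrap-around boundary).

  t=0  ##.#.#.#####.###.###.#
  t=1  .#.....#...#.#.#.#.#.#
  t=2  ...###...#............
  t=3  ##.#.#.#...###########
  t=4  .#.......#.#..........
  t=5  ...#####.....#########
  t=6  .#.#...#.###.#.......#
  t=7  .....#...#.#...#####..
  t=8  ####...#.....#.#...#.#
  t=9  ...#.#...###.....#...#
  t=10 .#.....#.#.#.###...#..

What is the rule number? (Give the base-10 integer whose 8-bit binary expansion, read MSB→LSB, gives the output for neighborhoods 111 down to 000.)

73

  ###|.  b7=0 t=0,i=0
  ##.|#  b6=1 t=0,i=1
  #.#|.  b5=0 t=0,i=2
  #..|.  b4=0 t=1,i=2
  .##|#  b3=1 t=0,i=7
  .#.|.  b2=0 t=0,i=3
  ..#|.  b1=0 t=1,i=6
  ...|#  b0=1 t=1,i=3
  bits 01001001 = 73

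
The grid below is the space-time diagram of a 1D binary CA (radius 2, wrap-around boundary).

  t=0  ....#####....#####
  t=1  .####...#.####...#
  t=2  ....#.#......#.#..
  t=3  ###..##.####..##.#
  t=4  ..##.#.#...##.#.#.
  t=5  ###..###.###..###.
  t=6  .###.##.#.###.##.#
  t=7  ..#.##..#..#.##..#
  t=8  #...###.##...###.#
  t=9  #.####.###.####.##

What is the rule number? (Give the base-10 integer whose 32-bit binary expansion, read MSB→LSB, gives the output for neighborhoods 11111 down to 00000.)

  #####|.  b31=0 t=0,i=6
  ####.|.  b30=0 t=0,i=7
  ###.#|.  b29=0 t=5,i=7
  ###..|#  b28=1 t=0,i=8
  ##.##|#  b27=1 t=3,i=7
  ##.#.|.  b26=0 t=4,i=4
  ##..#|#  b25=1 t=3,i=3
  ##...|.  b24=0 t=0,i=0
  #.###|.  b23=0 t=1,i=1
  #.##.|#  b22=1 t=6,i=5
  #.#.#|#  b21=1 t=4,i=5
  #.#..|#  b20=1 t=2,i=6
  #..##|.  b19=0 t=3,i=4
  #..#.|.  b18=0 t=7,i=1
  #...#|#  b17=1 t=1,i=6
  #....|#  b16=1 t=0,i=1
  .####|.  b15=0 t=0,i=5
  .###.|#  b14=1 t=5,i=1
  .##.#|.  b13=0 t=3,i=6
  .##..|#  b12=1 t=7,i=5
  .#.##|.  b11=0 t=1,i=0
  .#.#.|#  b10=1 t=2,i=5
  .#..#|#  b9=1 t=7,i=0
  .#...|.  b8=0 t=2,i=7
  ..###|#  b7=1 t=0,i=4
  ..##.|#  b6=1 t=3,i=5
  ..#.#|.  b5=0 t=1,i=8
  ..#..|#  b4=1 t=7,i=8
  ...##|#  b3=1 t=0,i=3
  ...#.|.  b2=0 t=1,i=7
  ....#|#  b1=1 t=0,i=2
  .....|#  b0=1 t=2,i=0
  bits 00011010011100110101011011011011 = 443766491

443766491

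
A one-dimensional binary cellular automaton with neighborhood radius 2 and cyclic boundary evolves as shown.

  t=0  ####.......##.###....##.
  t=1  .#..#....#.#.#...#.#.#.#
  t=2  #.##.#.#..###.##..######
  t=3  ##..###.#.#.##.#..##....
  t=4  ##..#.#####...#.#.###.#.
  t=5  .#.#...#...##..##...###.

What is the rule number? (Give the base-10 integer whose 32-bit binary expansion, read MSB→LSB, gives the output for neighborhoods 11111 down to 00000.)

  #####|.  b31=0 t=2,i=20
  ####.|.  b30=0 t=0,i=2
  ###.#|#  b29=1 t=2,i=0
  ###..|.  b28=0 t=0,i=3
  ##.##|#  b27=1 t=0,i=13
  ##.#.|#  b26=1 t=2,i=4
  ##..#|.  b25=0 t=2,i=16
  ##...|#  b24=1 t=0,i=4
  #.###|.  b23=0 t=0,i=0
  #.##.|.  b22=0 t=2,i=2
  #.#.#|#  b21=1 t=1,i=11
  #.#..|.  b20=0 t=1,i=1
  #..##|.  b19=0 t=2,i=9
  #..#.|#  b18=1 t=1,i=3
  #...#|#  b17=1 t=1,i=15
  #....|.  b16=0 t=0,i=5
  .####|#  b15=1 t=0,i=1
  .###.|.  b14=0 t=0,i=15
  .##.#|.  b13=0 t=0,i=12
  .##..|#  b12=1 t=2,i=15
  .#.##|.  b11=0 t=3,i=11
  .#.#.|#  b10=1 t=1,i=0
  .#..#|#  b9=1 t=1,i=2
  .#...|#  b8=1 t=1,i=5
  ..###|#  b7=1 t=2,i=10
  ..##.|#  b6=1 t=0,i=11
  ..#.#|.  b5=0 t=1,i=9
  ..#..|.  b4=0 t=1,i=4
  ...##|.  b3=0 t=0,i=10
  ...#.|.  b2=0 t=1,i=8
  ....#|#  b1=1 t=0,i=9
  .....|.  b0=0 t=0,i=6
  bits 00101101001001101001011111000010 = 757503938

757503938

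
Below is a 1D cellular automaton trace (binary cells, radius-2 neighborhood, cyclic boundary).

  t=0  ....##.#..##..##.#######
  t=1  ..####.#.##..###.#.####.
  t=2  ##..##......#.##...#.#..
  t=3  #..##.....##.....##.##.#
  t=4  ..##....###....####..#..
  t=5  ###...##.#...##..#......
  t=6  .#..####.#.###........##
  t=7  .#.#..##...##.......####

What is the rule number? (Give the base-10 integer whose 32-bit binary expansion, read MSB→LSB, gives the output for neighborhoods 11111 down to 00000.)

  #####|#  b31=1 t=0,i=19
  ####.|#  b30=1 t=0,i=22
  ###.#|#  b29=1 t=1,i=5
  ###..|.  b28=0 t=0,i=23
  ##.##|.  b27=0 t=0,i=16
  ##.#.|.  b26=0 t=0,i=6
  ##..#|.  b25=0 t=0,i=12
  ##...|.  b24=0 t=0,i=0
  #.###|#  b23=1 t=0,i=17
  #.##.|.  b22=0 t=1,i=9
  #.#.#|.  b21=0 t=1,i=7
  #.#..|#  b20=1 t=0,i=7
  #..##|#  b19=1 t=0,i=9
  #..#.|.  b18=0 t=4,i=20
  #...#|#  b17=1 t=1,i=0
  #....|.  b16=0 t=0,i=1
  .####|.  b15=0 t=0,i=18
  .###.|#  b14=1 t=1,i=14
  .##.#|#  b13=1 t=0,i=5
  .##..|.  b12=0 t=0,i=11
  .#.##|.  b11=0 t=1,i=8
  .#.#.|#  b10=1 t=2,i=20
  .#..#|.  b9=0 t=0,i=8
  .#...|.  b8=0 t=4,i=22
  ..###|.  b7=0 t=1,i=2
  ..##.|#  b6=1 t=0,i=4
  ..#.#|.  b5=0 t=2,i=12
  ..#..|.  b4=0 t=4,i=21
  ...##|#  b3=1 t=0,i=3
  ...#.|#  b2=1 t=2,i=11
  ....#|#  b1=1 t=0,i=2
  .....|.  b0=0 t=2,i=8
  bits 11100000100110100110010001001110 = 3768214606

3768214606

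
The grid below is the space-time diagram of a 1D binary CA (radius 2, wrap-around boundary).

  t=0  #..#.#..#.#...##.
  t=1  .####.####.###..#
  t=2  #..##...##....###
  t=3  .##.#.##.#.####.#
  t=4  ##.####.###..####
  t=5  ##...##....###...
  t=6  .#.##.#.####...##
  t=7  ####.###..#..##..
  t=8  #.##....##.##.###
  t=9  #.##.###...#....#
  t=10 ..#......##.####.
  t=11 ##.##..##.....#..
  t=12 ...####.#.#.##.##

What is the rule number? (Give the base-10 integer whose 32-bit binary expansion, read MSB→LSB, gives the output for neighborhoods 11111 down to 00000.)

  #####|.  b31=0 t=4,i=15
  ####.|#  b30=1 t=1,i=3
  ###.#|#  b29=1 t=1,i=4
  ###..|.  b28=0 t=1,i=13
  ##.##|.  b27=0 t=1,i=5
  ##.#.|#  b26=1 t=0,i=16
  ##..#|#  b25=1 t=1,i=14
  ##...|.  b24=0 t=2,i=5
  #.###|.  b23=0 t=1,i=1
  #.##.|#  b22=1 t=3,i=1
  #.#.#|#  b21=1 t=3,i=4
  #.#..|.  b20=0 t=0,i=0
  #..##|#  b19=1 t=2,i=2
  #..#.|#  b18=1 t=0,i=2
  #...#|#  b17=1 t=0,i=12
  #....|#  b16=1 t=2,i=11
  .####|.  b15=0 t=1,i=2
  .###.|.  b14=0 t=1,i=12
  .##.#|.  b13=0 t=0,i=15
  .##..|#  b12=1 t=2,i=4
  .#.##|#  b11=1 t=1,i=0
  .#.#.|#  b10=1 t=0,i=4
  .#..#|#  b9=1 t=0,i=1
  .#...|#  b8=1 t=0,i=11
  ..###|#  b7=1 t=2,i=14
  ..##.|.  b6=0 t=0,i=14
  ..#.#|#  b5=1 t=0,i=3
  ..#..|.  b4=0 t=7,i=10
  ...##|#  b3=1 t=0,i=13
  ...#.|#  b2=1 t=9,i=10
  ....#|#  b1=1 t=2,i=12
  .....|.  b0=0 t=10,i=5
  bits 01100110011011110001111110101110 = 1718558638

1718558638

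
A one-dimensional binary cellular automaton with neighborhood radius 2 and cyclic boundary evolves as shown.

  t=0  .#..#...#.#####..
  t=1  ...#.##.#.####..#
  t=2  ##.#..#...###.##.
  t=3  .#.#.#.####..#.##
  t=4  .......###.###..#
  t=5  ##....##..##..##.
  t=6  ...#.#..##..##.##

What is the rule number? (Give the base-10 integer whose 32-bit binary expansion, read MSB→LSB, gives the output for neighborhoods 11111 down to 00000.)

3399459240

  #####|#  b31=1 t=0,i=12
  ####.|#  b30=1 t=0,i=13
  ###.#|.  b29=0 t=2,i=12
  ###..|.  b28=0 t=0,i=14
  ##.##|#  b27=1 t=2,i=13
  ##.#.|.  b26=0 t=1,i=7
  ##..#|#  b25=1 t=1,i=14
  ##...|.  b24=0 t=0,i=15
  #.###|#  b23=1 t=0,i=10
  #.##.|.  b22=0 t=1,i=5
  #.#.#|.  b21=0 t=1,i=8
  #.#..|#  b20=1 t=2,i=3
  #..##|#  b19=1 t=5,i=9
  #..#.|#  b18=1 t=0,i=3
  #...#|#  b17=1 t=0,i=6
  #....|#  b16=1 t=4,i=1
  .####|#  b15=1 t=0,i=11
  .###.|.  b14=0 t=2,i=11
  .##.#|#  b13=1 t=1,i=6
  .##..|.  b12=0 t=5,i=1
  .#.##|.  b11=0 t=0,i=9
  .#.#.|.  b10=0 t=3,i=2
  .#..#|.  b9=0 t=0,i=2
  .#...|#  b8=1 t=0,i=5
  ..###|#  b7=1 t=2,i=10
  ..##.|.  b6=0 t=5,i=6
  ..#.#|#  b5=1 t=0,i=8
  ..#..|.  b4=0 t=0,i=1
  ...##|#  b3=1 t=2,i=9
  ...#.|.  b2=0 t=0,i=0
  ....#|.  b1=0 t=4,i=5
  .....|.  b0=0 t=4,i=2
  bits 11001010100111111010000110101000 = 3399459240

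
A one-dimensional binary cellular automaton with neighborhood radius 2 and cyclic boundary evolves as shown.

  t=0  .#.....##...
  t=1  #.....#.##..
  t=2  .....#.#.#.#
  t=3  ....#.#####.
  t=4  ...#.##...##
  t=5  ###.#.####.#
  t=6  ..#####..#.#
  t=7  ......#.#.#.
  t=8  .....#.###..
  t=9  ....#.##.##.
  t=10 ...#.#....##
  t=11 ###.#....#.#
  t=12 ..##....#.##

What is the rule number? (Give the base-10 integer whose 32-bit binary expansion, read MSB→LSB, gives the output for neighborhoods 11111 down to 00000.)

900078604

  nb #####: next=.  (t=3,i=8, bit31=0)
  nb ####.: next=.  (t=3,i=9, bit30=0)
  nb ###.#: next=#  (t=5,i=2, bit29=1)
  nb ###..: next=#  (t=3,i=10, bit28=1)
  nb ##.##: next=.  (t=5,i=10, bit27=0)
  nb ##.#.: next=#  (t=5,i=3, bit26=1)
  nb ##..#: next=.  (t=1,i=10, bit25=0)
  nb ##...: next=#  (t=0,i=9, bit24=1)
  nb #.###: next=#  (t=3,i=6, bit23=1)
  nb #.##.: next=.  (t=1,i=8, bit22=0)
  nb #.#.#: next=#  (t=2,i=7, bit21=1)
  nb #.#..: next=.  (t=2,i=11, bit20=0)
  nb #..##: next=.  (t=6,i=1, bit19=0)
  nb #..#.: next=#  (t=1,i=11, bit18=1)
  nb #...#: next=#  (t=4,i=1, bit17=1)
  nb #....: next=.  (t=0,i=3, bit16=0)
  nb .####: next=.  (t=3,i=7, bit15=0)
  nb .###.: next=.  (t=8,i=8, bit14=0)
  nb .##.#: next=.  (t=9,i=7, bit13=0)
  nb .##..: next=#  (t=0,i=8, bit12=1)
  nb .#.##: next=#  (t=1,i=7, bit11=1)
  nb .#.#.: next=#  (t=2,i=6, bit10=1)
  nb .#..#: next=.  (t=6,i=0, bit9=0)
  nb .#...: next=.  (t=0,i=2, bit8=0)
  nb ..###: next=.  (t=6,i=2, bit7=0)
  nb ..##.: next=.  (t=0,i=7, bit6=0)
  nb ..#.#: next=.  (t=1,i=6, bit5=0)
  nb ..#..: next=.  (t=0,i=1, bit4=0)
  nb ...##: next=#  (t=0,i=6, bit3=1)
  nb ...#.: next=#  (t=0,i=0, bit2=1)
  nb ....#: next=.  (t=0,i=5, bit1=0)
  nb .....: next=.  (t=0,i=4, bit0=0)
  bits 00110101101001100001110000001100 = 900078604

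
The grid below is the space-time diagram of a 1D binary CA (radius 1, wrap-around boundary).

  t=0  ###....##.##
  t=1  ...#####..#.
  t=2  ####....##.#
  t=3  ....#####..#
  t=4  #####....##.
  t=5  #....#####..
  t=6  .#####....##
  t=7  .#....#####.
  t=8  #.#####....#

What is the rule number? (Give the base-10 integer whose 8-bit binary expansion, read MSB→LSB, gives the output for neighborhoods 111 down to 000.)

  [7] ### => .  t=0,i=0
  [6] ##. => .  t=0,i=2
  [5] #.# => .  t=0,i=9
  [4] #.. => #  t=0,i=3
  [3] .## => #  t=0,i=7
  [2] .#. => .  t=1,i=10
  [1] ..# => #  t=0,i=6
  [0] ... => #  t=0,i=4
  bits 00011011 = 27

27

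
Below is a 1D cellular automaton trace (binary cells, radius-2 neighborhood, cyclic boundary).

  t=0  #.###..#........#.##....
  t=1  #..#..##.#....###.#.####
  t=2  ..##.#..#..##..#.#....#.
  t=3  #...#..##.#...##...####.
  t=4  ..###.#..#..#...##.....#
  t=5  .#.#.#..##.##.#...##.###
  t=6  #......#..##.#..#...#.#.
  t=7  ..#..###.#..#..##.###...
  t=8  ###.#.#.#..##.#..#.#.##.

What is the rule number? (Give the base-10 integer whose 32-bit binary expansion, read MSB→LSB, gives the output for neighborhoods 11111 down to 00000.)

  ##### -> #   bit 31 = 1  t=1,i=22
  ####. -> .   bit 30 = 0  t=1,i=23
  ###.# -> .   bit 29 = 0  t=1,i=16
  ###.. -> .   bit 28 = 0  t=0,i=4
  ##.## -> #   bit 27 = 1  t=5,i=10
  ##.#. -> #   bit 26 = 1  t=1,i=8
  ##..# -> .   bit 25 = 0  t=0,i=5
  ##... -> #   bit 24 = 1  t=0,i=20
  #.### -> .   bit 23 = 0  t=0,i=2
  #.##. -> #   bit 22 = 1  t=0,i=18
  #.#.# -> .   bit 21 = 0  t=1,i=18
  #.#.. -> .   bit 20 = 0  t=1,i=9
  #..## -> #   bit 19 = 1  t=1,i=5
  #..#. -> #   bit 18 = 1  t=0,i=6
  #...# -> #   bit 17 = 1  t=2,i=0
  #.... -> #   bit 16 = 1  t=0,i=9
  .#### -> .   bit 15 = 0  t=1,i=21
  .###. -> #   bit 14 = 1  t=0,i=3
  .##.# -> .   bit 13 = 0  t=1,i=7
  .##.. -> .   bit 12 = 0  t=0,i=19
  .#.## -> .   bit 11 = 0  t=0,i=1
  .#.#. -> .   bit 10 = 0  t=2,i=16
  .#..# -> .   bit 9 = 0  t=1,i=4
  .#... -> .   bit 8 = 0  t=0,i=8
  ..### -> .   bit 7 = 0  t=1,i=14
  ..##. -> .   bit 6 = 0  t=1,i=6
  ..#.# -> #   bit 5 = 1  t=0,i=0
  ..#.. -> #   bit 4 = 1  t=0,i=7
  ...## -> .   bit 3 = 0  t=1,i=13
  ...#. -> #   bit 2 = 1  t=0,i=15
  ....# -> #   bit 1 = 1  t=0,i=14
  ..... -> .   bit 0 = 0  t=0,i=10
  bits 10001101010011110100000000110110 = 2370781238

2370781238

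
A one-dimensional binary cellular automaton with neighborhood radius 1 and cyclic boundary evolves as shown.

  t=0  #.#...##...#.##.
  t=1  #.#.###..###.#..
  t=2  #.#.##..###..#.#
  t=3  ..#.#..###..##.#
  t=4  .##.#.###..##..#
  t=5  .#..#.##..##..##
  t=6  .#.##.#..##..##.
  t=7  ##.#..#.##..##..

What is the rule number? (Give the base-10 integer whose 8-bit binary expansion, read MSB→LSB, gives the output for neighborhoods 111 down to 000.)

143

  ### -> #   bit 7 = 1  t=1,i=5
  ##. -> .   bit 6 = 0  t=0,i=7
  #.# -> .   bit 5 = 0  t=0,i=1
  #.. -> .   bit 4 = 0  t=0,i=3
  .## -> #   bit 3 = 1  t=0,i=6
  .#. -> #   bit 2 = 1  t=0,i=0
  ..# -> #   bit 1 = 1  t=0,i=5
  ... -> #   bit 0 = 1  t=0,i=4
  bits 10001111 = 143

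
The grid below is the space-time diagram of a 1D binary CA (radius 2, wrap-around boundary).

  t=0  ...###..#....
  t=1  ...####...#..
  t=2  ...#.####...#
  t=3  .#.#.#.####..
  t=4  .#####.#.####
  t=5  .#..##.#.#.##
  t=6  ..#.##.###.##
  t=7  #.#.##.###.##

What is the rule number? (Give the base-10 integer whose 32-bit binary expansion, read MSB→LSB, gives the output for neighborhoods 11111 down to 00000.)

1944286944

  nb #####: next=.  (t=4,i=3, bit31=0)
  nb ####.: next=#  (t=1,i=5, bit30=1)
  nb ###.#: next=#  (t=4,i=5, bit29=1)
  nb ###..: next=#  (t=0,i=5, bit28=1)
  nb ##.##: next=.  (t=4,i=0, bit27=0)
  nb ##.#.: next=.  (t=4,i=6, bit26=0)
  nb ##..#: next=#  (t=0,i=6, bit25=1)
  nb ##...: next=#  (t=1,i=7, bit24=1)
  nb #.###: next=#  (t=2,i=5, bit23=1)
  nb #.##.: next=#  (t=5,i=11, bit22=1)
  nb #.#.#: next=#  (t=3,i=3, bit21=1)
  nb #.#..: next=.  (t=5,i=1, bit20=0)
  nb #..##: next=.  (t=5,i=3, bit19=0)
  nb #..#.: next=.  (t=0,i=7, bit18=0)
  nb #...#: next=#  (t=1,i=8, bit17=1)
  nb #....: next=#  (t=0,i=10, bit16=1)
  nb .####: next=.  (t=1,i=4, bit15=0)
  nb .###.: next=#  (t=0,i=4, bit14=1)
  nb .##.#: next=#  (t=5,i=5, bit13=1)
  nb .##..: next=#  (t=6,i=12, bit12=1)
  nb .#.##: next=.  (t=2,i=4, bit11=0)
  nb .#.#.: next=#  (t=3,i=2, bit10=1)
  nb .#..#: next=#  (t=5,i=2, bit9=1)
  nb .#...: next=.  (t=0,i=9, bit8=0)
  nb ..###: next=#  (t=0,i=3, bit7=1)
  nb ..##.: next=#  (t=5,i=4, bit6=1)
  nb ..#.#: next=#  (t=2,i=3, bit5=1)
  nb ..#..: next=.  (t=0,i=8, bit4=0)
  nb ...##: next=.  (t=0,i=2, bit3=0)
  nb ...#.: next=.  (t=1,i=9, bit2=0)
  nb ....#: next=.  (t=0,i=1, bit1=0)
  nb .....: next=.  (t=0,i=0, bit0=0)
  bits 01110011111000110111011011100000 = 1944286944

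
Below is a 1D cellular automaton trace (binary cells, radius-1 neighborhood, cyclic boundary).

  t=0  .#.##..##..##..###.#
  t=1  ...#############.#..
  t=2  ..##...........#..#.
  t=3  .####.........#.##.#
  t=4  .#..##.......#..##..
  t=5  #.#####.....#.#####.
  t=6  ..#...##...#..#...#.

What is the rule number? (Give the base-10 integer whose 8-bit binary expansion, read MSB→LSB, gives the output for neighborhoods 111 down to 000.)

  ###|.  b7=0 t=0,i=16
  ##.|#  b6=1 t=0,i=4
  #.#|.  b5=0 t=0,i=0
  #..|#  b4=1 t=0,i=5
  .##|#  b3=1 t=0,i=3
  .#.|.  b2=0 t=0,i=1
  ..#|#  b1=1 t=0,i=6
  ...|.  b0=0 t=1,i=0
  bits 01011010 = 90

90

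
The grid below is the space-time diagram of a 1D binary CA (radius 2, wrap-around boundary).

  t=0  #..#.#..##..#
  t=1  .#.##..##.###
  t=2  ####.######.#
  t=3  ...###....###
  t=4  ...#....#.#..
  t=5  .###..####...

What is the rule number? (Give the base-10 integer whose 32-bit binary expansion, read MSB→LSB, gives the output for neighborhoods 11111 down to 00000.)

786967798

  [31] ##### => .  t=2,i=1
  [30] ####. => .  t=2,i=2
  [29] ###.# => #  t=1,i=12
  [28] ###.. => .  t=3,i=5
  [27] ##.## => #  t=1,i=9
  [26] ##.#. => #  t=1,i=0
  [25] ##..# => #  t=0,i=1
  [24] ##... => .  t=3,i=0
  [23] #.### => #  t=1,i=10
  [22] #.##. => #  t=1,i=3
  [21] #.#.# => #  t=1,i=1
  [20] #.#.. => .  t=0,i=5
  [19] #..## => #  t=0,i=7
  [18] #..#. => .  t=0,i=2
  [17] #...# => .  t=3,i=1
  [16] #.... => .  t=3,i=7
  [15] .#### => .  t=2,i=0
  [14] .###. => .  t=1,i=11
  [13] .##.# => #  t=1,i=8
  [12] .##.. => .  t=0,i=0
  [11] .#.## => #  t=1,i=2
  [10] .#.#. => #  t=0,i=4
  [9] .#..# => .  t=0,i=6
  [8] .#... => .  t=4,i=4
  [7] ..### => #  t=3,i=3
  [6] ..##. => #  t=0,i=8
  [5] ..#.# => #  t=0,i=3
  [4] ..#.. => #  t=4,i=3
  [3] ...## => .  t=3,i=2
  [2] ...#. => #  t=4,i=2
  [1] ....# => #  t=3,i=8
  [0] ..... => .  t=4,i=0
  bits 00101110111010000010110011110110 = 786967798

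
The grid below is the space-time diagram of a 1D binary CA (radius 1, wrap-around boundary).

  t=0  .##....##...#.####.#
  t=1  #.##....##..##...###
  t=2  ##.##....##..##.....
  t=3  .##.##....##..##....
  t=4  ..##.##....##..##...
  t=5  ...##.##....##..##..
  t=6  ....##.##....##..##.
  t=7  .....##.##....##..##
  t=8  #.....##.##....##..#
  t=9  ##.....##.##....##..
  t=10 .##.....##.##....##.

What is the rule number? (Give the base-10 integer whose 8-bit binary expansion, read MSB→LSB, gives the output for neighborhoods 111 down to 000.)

116

  ### -> .   bit 7 = 0  t=0,i=15
  ##. -> #   bit 6 = 1  t=0,i=2
  #.# -> #   bit 5 = 1  t=0,i=0
  #.. -> #   bit 4 = 1  t=0,i=3
  .## -> .   bit 3 = 0  t=0,i=1
  .#. -> #   bit 2 = 1  t=0,i=12
  ..# -> .   bit 1 = 0  t=0,i=6
  ... -> .   bit 0 = 0  t=0,i=4
  bits 01110100 = 116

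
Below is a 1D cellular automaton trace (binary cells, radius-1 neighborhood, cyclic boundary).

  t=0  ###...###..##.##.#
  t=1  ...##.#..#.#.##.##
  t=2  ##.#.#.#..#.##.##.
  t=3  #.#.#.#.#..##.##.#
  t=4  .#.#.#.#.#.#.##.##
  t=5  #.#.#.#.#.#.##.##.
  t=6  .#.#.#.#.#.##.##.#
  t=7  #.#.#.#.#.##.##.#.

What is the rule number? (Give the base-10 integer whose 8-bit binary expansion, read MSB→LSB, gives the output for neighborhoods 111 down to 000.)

57

  nb ###: next=.  (t=0,i=0, bit7=0)
  nb ##.: next=.  (t=0,i=2, bit6=0)
  nb #.#: next=#  (t=0,i=13, bit5=1)
  nb #..: next=#  (t=0,i=3, bit4=1)
  nb .##: next=#  (t=0,i=6, bit3=1)
  nb .#.: next=.  (t=1,i=6, bit2=0)
  nb ..#: next=.  (t=0,i=5, bit1=0)
  nb ...: next=#  (t=0,i=4, bit0=1)
  bits 00111001 = 57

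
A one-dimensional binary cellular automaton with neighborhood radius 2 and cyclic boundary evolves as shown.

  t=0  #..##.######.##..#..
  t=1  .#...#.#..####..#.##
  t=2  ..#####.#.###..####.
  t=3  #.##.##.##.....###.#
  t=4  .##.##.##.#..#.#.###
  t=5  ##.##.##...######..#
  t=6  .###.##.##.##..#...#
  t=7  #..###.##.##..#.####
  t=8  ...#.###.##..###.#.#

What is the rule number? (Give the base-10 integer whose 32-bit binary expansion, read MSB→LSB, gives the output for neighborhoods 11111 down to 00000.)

  nb #####: next=.  (t=0,i=8, bit31=0)
  nb ####.: next=#  (t=0,i=10, bit30=1)
  nb ###.#: next=#  (t=0,i=11, bit29=1)
  nb ###..: next=.  (t=1,i=13, bit28=0)
  nb ##.##: next=#  (t=0,i=5, bit27=1)
  nb ##.#.: next=.  (t=1,i=0, bit26=0)
  nb ##..#: next=.  (t=0,i=15, bit25=0)
  nb ##...: next=#  (t=2,i=19, bit24=1)
  nb #.###: next=.  (t=0,i=6, bit23=0)
  nb #.##.: next=#  (t=0,i=13, bit22=1)
  nb #.#.#: next=#  (t=2,i=8, bit21=1)
  nb #.#..: next=.  (t=1,i=1, bit20=0)
  nb #..##: next=.  (t=0,i=2, bit19=0)
  nb #..#.: next=#  (t=0,i=16, bit18=1)
  nb #...#: next=#  (t=1,i=3, bit17=1)
  nb #....: next=.  (t=3,i=11, bit16=0)
  nb .####: next=#  (t=0,i=7, bit15=1)
  nb .###.: next=.  (t=2,i=11, bit14=0)
  nb .##.#: next=.  (t=0,i=4, bit13=0)
  nb .##..: next=.  (t=0,i=14, bit12=0)
  nb .#.##: next=#  (t=1,i=17, bit11=1)
  nb .#.#.: next=#  (t=1,i=6, bit10=1)
  nb .#..#: next=#  (t=0,i=1, bit9=1)
  nb .#...: next=#  (t=1,i=2, bit8=1)
  nb ..###: next=#  (t=1,i=10, bit7=1)
  nb ..##.: next=.  (t=0,i=3, bit6=0)
  nb ..#.#: next=#  (t=1,i=5, bit5=1)
  nb ..#..: next=.  (t=0,i=0, bit4=0)
  nb ...##: next=.  (t=2,i=1, bit3=0)
  nb ...#.: next=#  (t=1,i=4, bit2=1)
  nb ....#: next=#  (t=3,i=13, bit1=1)
  nb .....: next=.  (t=3,i=12, bit0=0)
  bits 01101001011001101000111110100110 = 1768329126

1768329126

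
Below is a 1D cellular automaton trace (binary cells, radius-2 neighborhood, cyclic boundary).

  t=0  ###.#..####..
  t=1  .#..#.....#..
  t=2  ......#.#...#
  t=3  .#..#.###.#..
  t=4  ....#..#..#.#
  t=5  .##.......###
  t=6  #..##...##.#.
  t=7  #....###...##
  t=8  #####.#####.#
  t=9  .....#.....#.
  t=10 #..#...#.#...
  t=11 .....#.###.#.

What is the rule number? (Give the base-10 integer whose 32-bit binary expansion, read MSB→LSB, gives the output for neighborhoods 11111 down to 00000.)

422790186

  #####|.  b31=0 t=8,i=1
  ####.|.  b30=0 t=0,i=9
  ###.#|.  b29=0 t=0,i=2
  ###..|#  b28=1 t=0,i=10
  ##.##|#  b27=1 t=5,i=0
  ##.#.|.  b26=0 t=0,i=3
  ##..#|.  b25=0 t=0,i=11
  ##...|#  b24=1 t=5,i=3
  #.###|.  b23=0 t=3,i=6
  #.##.|.  b22=0 t=5,i=1
  #.#.#|#  b21=1 t=6,i=11
  #.#..|#  b20=1 t=0,i=4
  #..##|.  b19=0 t=0,i=6
  #..#.|.  b18=0 t=1,i=3
  #...#|#  b17=1 t=1,i=12
  #....|#  b16=1 t=1,i=6
  .####|.  b15=0 t=0,i=8
  .###.|#  b14=1 t=0,i=1
  .##.#|.  b13=0 t=6,i=9
  .##..|.  b12=0 t=5,i=2
  .#.##|.  b11=0 t=3,i=5
  .#.#.|#  b10=1 t=2,i=7
  .#..#|.  b9=0 t=0,i=5
  .#...|.  b8=0 t=1,i=5
  ..###|.  b7=0 t=0,i=0
  ..##.|.  b6=0 t=6,i=3
  ..#.#|#  b5=1 t=2,i=6
  ..#..|.  b4=0 t=1,i=1
  ...##|#  b3=1 t=5,i=9
  ...#.|.  b2=0 t=1,i=0
  ....#|#  b1=1 t=1,i=8
  .....|.  b0=0 t=1,i=7
  bits 00011001001100110100010000101010 = 422790186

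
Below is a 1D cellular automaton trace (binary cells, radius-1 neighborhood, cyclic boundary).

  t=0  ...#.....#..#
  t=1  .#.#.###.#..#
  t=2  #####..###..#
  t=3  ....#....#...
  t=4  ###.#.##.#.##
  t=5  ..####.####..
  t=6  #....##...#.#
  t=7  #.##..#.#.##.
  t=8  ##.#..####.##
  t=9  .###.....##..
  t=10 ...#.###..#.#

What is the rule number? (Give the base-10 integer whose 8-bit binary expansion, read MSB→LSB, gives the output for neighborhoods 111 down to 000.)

  nb ###: next=.  (t=1,i=6, bit7=0)
  nb ##.: next=#  (t=1,i=7, bit6=1)
  nb #.#: next=#  (t=1,i=0, bit5=1)
  nb #..: next=.  (t=0,i=0, bit4=0)
  nb .##: next=.  (t=1,i=5, bit3=0)
  nb .#.: next=#  (t=0,i=3, bit2=1)
  nb ..#: next=.  (t=0,i=2, bit1=0)
  nb ...: next=#  (t=0,i=1, bit0=1)
  bits 01100101 = 101

101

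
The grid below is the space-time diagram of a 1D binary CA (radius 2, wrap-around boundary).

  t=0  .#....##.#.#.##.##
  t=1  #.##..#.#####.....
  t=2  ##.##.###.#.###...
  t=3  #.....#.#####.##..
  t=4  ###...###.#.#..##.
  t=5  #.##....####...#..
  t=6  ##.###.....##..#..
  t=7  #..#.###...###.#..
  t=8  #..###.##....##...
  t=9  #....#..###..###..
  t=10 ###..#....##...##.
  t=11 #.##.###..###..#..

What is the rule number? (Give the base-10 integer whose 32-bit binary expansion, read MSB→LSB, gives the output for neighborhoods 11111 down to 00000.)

3080789360

  ##### -> #   bit 31 = 1  t=1,i=10
  ####. -> .   bit 30 = 0  t=1,i=11
  ###.# -> #   bit 29 = 1  t=2,i=8
  ###.. -> #   bit 28 = 1  t=1,i=12
  ##.## -> .   bit 27 = 0  t=0,i=15
  ##.#. -> #   bit 26 = 1  t=0,i=0
  ##..# -> #   bit 25 = 1  t=1,i=4
  ##... -> #   bit 24 = 1  t=1,i=13
  #.### -> #   bit 23 = 1  t=1,i=8
  #.##. -> .   bit 22 = 0  t=0,i=13
  #.#.# -> #   bit 21 = 1  t=0,i=9
  #.#.. -> .   bit 20 = 0  t=0,i=1
  #..## -> .   bit 19 = 0  t=4,i=14
  #..#. -> .   bit 18 = 0  t=1,i=5
  #...# -> .   bit 17 = 0  t=2,i=16
  #.... -> #   bit 16 = 1  t=0,i=3
  .#### -> .   bit 15 = 0  t=1,i=9
  .###. -> .   bit 14 = 0  t=2,i=7
  .##.# -> .   bit 13 = 0  t=0,i=7
  .##.. -> #   bit 12 = 1  t=1,i=3
  .#.## -> #   bit 11 = 1  t=0,i=12
  .#.#. -> #   bit 10 = 1  t=0,i=10
  .#..# -> .   bit 9 = 0  t=4,i=13
  .#... -> #   bit 8 = 1  t=0,i=2
  ..### -> .   bit 7 = 0  t=4,i=6
  ..##. -> #   bit 6 = 1  t=0,i=6
  ..#.# -> #   bit 5 = 1  t=1,i=0
  ..#.. -> #   bit 4 = 1  t=3,i=0
  ...## -> .   bit 3 = 0  t=0,i=5
  ...#. -> .   bit 2 = 0  t=1,i=17
  ....# -> .   bit 1 = 0  t=0,i=4
  ..... -> .   bit 0 = 0  t=1,i=15
  bits 10110111101000010001110101110000 = 3080789360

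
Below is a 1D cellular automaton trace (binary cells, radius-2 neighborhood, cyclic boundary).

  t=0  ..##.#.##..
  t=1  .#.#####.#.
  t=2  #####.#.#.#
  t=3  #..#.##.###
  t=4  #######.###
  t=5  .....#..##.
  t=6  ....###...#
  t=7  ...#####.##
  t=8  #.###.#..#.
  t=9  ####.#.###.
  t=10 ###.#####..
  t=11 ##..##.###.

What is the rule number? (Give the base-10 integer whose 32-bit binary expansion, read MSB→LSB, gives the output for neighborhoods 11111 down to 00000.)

  ##### -> .   bit 31 = 0  t=1,i=5
  ####. -> #   bit 30 = 1  t=1,i=6
  ###.# -> .   bit 29 = 0  t=1,i=7
  ###.. -> #   bit 28 = 1  t=3,i=0
  ##.## -> .   bit 27 = 0  t=3,i=7
  ##.#. -> #   bit 26 = 1  t=0,i=4
  ##..# -> #   bit 25 = 1  t=3,i=1
  ##... -> #   bit 24 = 1  t=0,i=9
  #.### -> #   bit 23 = 1  t=1,i=3
  #.##. -> #   bit 22 = 1  t=0,i=7
  #.#.# -> #   bit 21 = 1  t=0,i=5
  #.#.. -> .   bit 20 = 0  t=1,i=9
  #..## -> .   bit 19 = 0  t=5,i=7
  #..#. -> #   bit 18 = 1  t=1,i=0
  #...# -> .   bit 17 = 0  t=6,i=8
  #.... -> .   bit 16 = 0  t=0,i=10
  .#### -> #   bit 15 = 1  t=1,i=4
  .###. -> #   bit 14 = 1  t=6,i=5
  .##.# -> #   bit 13 = 1  t=0,i=3
  .##.. -> .   bit 12 = 0  t=0,i=8
  .#.## -> #   bit 11 = 1  t=0,i=6
  .#.#. -> .   bit 10 = 0  t=2,i=7
  .#..# -> #   bit 9 = 1  t=1,i=10
  .#... -> .   bit 8 = 0  t=6,i=0
  ..### -> #   bit 7 = 1  t=6,i=4
  ..##. -> .   bit 6 = 0  t=0,i=2
  ..#.# -> #   bit 5 = 1  t=1,i=1
  ..#.. -> #   bit 4 = 1  t=5,i=5
  ...## -> #   bit 3 = 1  t=0,i=1
  ...#. -> #   bit 2 = 1  t=5,i=4
  ....# -> .   bit 1 = 0  t=0,i=0
  ..... -> .   bit 0 = 0  t=5,i=1
  bits 01010111111001001110101010111100 = 1474620092

1474620092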